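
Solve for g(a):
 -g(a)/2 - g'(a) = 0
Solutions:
 g(a) = C1*exp(-a/2)


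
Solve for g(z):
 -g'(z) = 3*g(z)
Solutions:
 g(z) = C1*exp(-3*z)


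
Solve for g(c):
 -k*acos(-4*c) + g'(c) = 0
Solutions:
 g(c) = C1 + k*(c*acos(-4*c) + sqrt(1 - 16*c^2)/4)


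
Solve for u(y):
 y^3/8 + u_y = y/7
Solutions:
 u(y) = C1 - y^4/32 + y^2/14


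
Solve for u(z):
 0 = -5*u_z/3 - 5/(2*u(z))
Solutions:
 u(z) = -sqrt(C1 - 3*z)
 u(z) = sqrt(C1 - 3*z)


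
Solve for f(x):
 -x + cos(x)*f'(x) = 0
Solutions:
 f(x) = C1 + Integral(x/cos(x), x)


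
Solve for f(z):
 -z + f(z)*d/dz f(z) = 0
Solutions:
 f(z) = -sqrt(C1 + z^2)
 f(z) = sqrt(C1 + z^2)


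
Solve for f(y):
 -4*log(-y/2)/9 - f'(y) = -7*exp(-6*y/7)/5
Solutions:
 f(y) = C1 - 4*y*log(-y)/9 + 4*y*(log(2) + 1)/9 - 49*exp(-6*y/7)/30


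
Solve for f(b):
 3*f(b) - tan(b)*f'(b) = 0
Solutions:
 f(b) = C1*sin(b)^3


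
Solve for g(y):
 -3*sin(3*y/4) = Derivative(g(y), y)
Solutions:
 g(y) = C1 + 4*cos(3*y/4)


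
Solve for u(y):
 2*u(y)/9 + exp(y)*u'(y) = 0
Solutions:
 u(y) = C1*exp(2*exp(-y)/9)


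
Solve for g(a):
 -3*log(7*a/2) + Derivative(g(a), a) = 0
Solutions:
 g(a) = C1 + 3*a*log(a) - 3*a + a*log(343/8)


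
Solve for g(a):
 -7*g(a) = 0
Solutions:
 g(a) = 0


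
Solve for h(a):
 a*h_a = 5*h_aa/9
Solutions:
 h(a) = C1 + C2*erfi(3*sqrt(10)*a/10)


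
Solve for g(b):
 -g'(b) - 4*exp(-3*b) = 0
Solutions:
 g(b) = C1 + 4*exp(-3*b)/3


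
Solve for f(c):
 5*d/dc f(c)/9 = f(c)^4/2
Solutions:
 f(c) = 10^(1/3)*(-1/(C1 + 27*c))^(1/3)
 f(c) = 10^(1/3)*(-1/(C1 + 9*c))^(1/3)*(-3^(2/3) - 3*3^(1/6)*I)/6
 f(c) = 10^(1/3)*(-1/(C1 + 9*c))^(1/3)*(-3^(2/3) + 3*3^(1/6)*I)/6


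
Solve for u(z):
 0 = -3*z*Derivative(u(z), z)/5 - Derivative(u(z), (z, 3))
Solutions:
 u(z) = C1 + Integral(C2*airyai(-3^(1/3)*5^(2/3)*z/5) + C3*airybi(-3^(1/3)*5^(2/3)*z/5), z)


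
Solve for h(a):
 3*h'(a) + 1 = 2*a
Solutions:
 h(a) = C1 + a^2/3 - a/3


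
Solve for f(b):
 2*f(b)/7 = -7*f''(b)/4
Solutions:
 f(b) = C1*sin(2*sqrt(2)*b/7) + C2*cos(2*sqrt(2)*b/7)


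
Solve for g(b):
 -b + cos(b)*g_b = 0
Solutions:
 g(b) = C1 + Integral(b/cos(b), b)


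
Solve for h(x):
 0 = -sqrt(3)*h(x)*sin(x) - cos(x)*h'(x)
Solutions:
 h(x) = C1*cos(x)^(sqrt(3))


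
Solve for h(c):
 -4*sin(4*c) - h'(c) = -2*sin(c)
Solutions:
 h(c) = C1 - 2*cos(c) + cos(4*c)


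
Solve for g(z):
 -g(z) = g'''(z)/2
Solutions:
 g(z) = C3*exp(-2^(1/3)*z) + (C1*sin(2^(1/3)*sqrt(3)*z/2) + C2*cos(2^(1/3)*sqrt(3)*z/2))*exp(2^(1/3)*z/2)


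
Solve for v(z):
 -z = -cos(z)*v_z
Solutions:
 v(z) = C1 + Integral(z/cos(z), z)


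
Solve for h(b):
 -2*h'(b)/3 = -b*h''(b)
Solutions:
 h(b) = C1 + C2*b^(5/3)


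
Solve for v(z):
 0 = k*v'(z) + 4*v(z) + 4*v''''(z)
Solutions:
 v(z) = C1*exp(z*(-2^(1/6)*3^(2/3)*sqrt((9*k^2 + sqrt(3)*sqrt(27*k^4 - 65536))^(1/3) + 32*6^(1/3)/(9*k^2 + sqrt(3)*sqrt(27*k^4 - 65536))^(1/3)) + sqrt(3)*sqrt(6*2^(5/6)*3^(1/3)*k/sqrt((9*k^2 + sqrt(3)*sqrt(27*k^4 - 65536))^(1/3) + 32*6^(1/3)/(9*k^2 + sqrt(3)*sqrt(27*k^4 - 65536))^(1/3)) - 6^(1/3)*(9*k^2 + sqrt(3)*sqrt(27*k^4 - 65536))^(1/3) - 32*6^(2/3)/(9*k^2 + sqrt(3)*sqrt(27*k^4 - 65536))^(1/3)))/12) + C2*exp(z*(2^(1/6)*3^(2/3)*sqrt((9*k^2 + sqrt(3)*sqrt(27*k^4 - 65536))^(1/3) + 32*6^(1/3)/(9*k^2 + sqrt(3)*sqrt(27*k^4 - 65536))^(1/3)) - sqrt(3)*sqrt(-6*2^(5/6)*3^(1/3)*k/sqrt((9*k^2 + sqrt(3)*sqrt(27*k^4 - 65536))^(1/3) + 32*6^(1/3)/(9*k^2 + sqrt(3)*sqrt(27*k^4 - 65536))^(1/3)) - 6^(1/3)*(9*k^2 + sqrt(3)*sqrt(27*k^4 - 65536))^(1/3) - 32*6^(2/3)/(9*k^2 + sqrt(3)*sqrt(27*k^4 - 65536))^(1/3)))/12) + C3*exp(z*(2^(1/6)*3^(2/3)*sqrt((9*k^2 + sqrt(3)*sqrt(27*k^4 - 65536))^(1/3) + 32*6^(1/3)/(9*k^2 + sqrt(3)*sqrt(27*k^4 - 65536))^(1/3)) + sqrt(3)*sqrt(-6*2^(5/6)*3^(1/3)*k/sqrt((9*k^2 + sqrt(3)*sqrt(27*k^4 - 65536))^(1/3) + 32*6^(1/3)/(9*k^2 + sqrt(3)*sqrt(27*k^4 - 65536))^(1/3)) - 6^(1/3)*(9*k^2 + sqrt(3)*sqrt(27*k^4 - 65536))^(1/3) - 32*6^(2/3)/(9*k^2 + sqrt(3)*sqrt(27*k^4 - 65536))^(1/3)))/12) + C4*exp(-z*(2^(1/6)*3^(2/3)*sqrt((9*k^2 + sqrt(3)*sqrt(27*k^4 - 65536))^(1/3) + 32*6^(1/3)/(9*k^2 + sqrt(3)*sqrt(27*k^4 - 65536))^(1/3)) + sqrt(3)*sqrt(6*2^(5/6)*3^(1/3)*k/sqrt((9*k^2 + sqrt(3)*sqrt(27*k^4 - 65536))^(1/3) + 32*6^(1/3)/(9*k^2 + sqrt(3)*sqrt(27*k^4 - 65536))^(1/3)) - 6^(1/3)*(9*k^2 + sqrt(3)*sqrt(27*k^4 - 65536))^(1/3) - 32*6^(2/3)/(9*k^2 + sqrt(3)*sqrt(27*k^4 - 65536))^(1/3)))/12)


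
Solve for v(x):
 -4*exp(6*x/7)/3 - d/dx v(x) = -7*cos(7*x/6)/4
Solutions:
 v(x) = C1 - 14*exp(6*x/7)/9 + 3*sin(7*x/6)/2


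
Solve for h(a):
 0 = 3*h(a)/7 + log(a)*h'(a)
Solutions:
 h(a) = C1*exp(-3*li(a)/7)


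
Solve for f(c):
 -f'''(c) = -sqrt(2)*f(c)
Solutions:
 f(c) = C3*exp(2^(1/6)*c) + (C1*sin(2^(1/6)*sqrt(3)*c/2) + C2*cos(2^(1/6)*sqrt(3)*c/2))*exp(-2^(1/6)*c/2)


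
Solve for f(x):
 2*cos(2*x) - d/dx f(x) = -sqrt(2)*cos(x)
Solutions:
 f(x) = C1 + sqrt(2)*sin(x) + sin(2*x)


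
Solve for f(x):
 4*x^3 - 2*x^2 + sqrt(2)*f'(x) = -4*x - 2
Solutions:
 f(x) = C1 - sqrt(2)*x^4/2 + sqrt(2)*x^3/3 - sqrt(2)*x^2 - sqrt(2)*x


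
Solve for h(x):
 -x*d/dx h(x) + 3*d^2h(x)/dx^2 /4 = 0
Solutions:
 h(x) = C1 + C2*erfi(sqrt(6)*x/3)


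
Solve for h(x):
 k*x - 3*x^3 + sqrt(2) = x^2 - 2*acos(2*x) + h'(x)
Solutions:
 h(x) = C1 + k*x^2/2 - 3*x^4/4 - x^3/3 + 2*x*acos(2*x) + sqrt(2)*x - sqrt(1 - 4*x^2)


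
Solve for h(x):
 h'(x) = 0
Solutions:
 h(x) = C1


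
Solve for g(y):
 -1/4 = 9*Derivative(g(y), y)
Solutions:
 g(y) = C1 - y/36


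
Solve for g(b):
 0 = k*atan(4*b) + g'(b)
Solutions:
 g(b) = C1 - k*(b*atan(4*b) - log(16*b^2 + 1)/8)


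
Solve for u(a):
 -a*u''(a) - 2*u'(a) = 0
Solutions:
 u(a) = C1 + C2/a


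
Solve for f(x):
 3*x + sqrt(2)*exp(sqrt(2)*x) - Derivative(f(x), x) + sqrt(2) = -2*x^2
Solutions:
 f(x) = C1 + 2*x^3/3 + 3*x^2/2 + sqrt(2)*x + exp(sqrt(2)*x)


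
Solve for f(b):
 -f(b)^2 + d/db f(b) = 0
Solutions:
 f(b) = -1/(C1 + b)


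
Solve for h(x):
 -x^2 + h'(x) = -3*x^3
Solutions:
 h(x) = C1 - 3*x^4/4 + x^3/3


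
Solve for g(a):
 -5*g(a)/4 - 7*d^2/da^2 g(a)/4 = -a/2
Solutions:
 g(a) = C1*sin(sqrt(35)*a/7) + C2*cos(sqrt(35)*a/7) + 2*a/5


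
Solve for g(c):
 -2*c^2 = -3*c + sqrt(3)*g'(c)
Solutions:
 g(c) = C1 - 2*sqrt(3)*c^3/9 + sqrt(3)*c^2/2


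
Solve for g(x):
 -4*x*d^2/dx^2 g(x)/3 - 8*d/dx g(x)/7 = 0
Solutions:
 g(x) = C1 + C2*x^(1/7)


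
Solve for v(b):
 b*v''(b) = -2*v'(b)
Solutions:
 v(b) = C1 + C2/b


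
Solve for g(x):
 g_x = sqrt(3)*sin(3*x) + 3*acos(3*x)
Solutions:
 g(x) = C1 + 3*x*acos(3*x) - sqrt(1 - 9*x^2) - sqrt(3)*cos(3*x)/3


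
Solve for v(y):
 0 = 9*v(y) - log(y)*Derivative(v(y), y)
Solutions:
 v(y) = C1*exp(9*li(y))


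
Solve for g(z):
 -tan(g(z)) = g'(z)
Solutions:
 g(z) = pi - asin(C1*exp(-z))
 g(z) = asin(C1*exp(-z))


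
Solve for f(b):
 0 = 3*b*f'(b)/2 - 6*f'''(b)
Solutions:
 f(b) = C1 + Integral(C2*airyai(2^(1/3)*b/2) + C3*airybi(2^(1/3)*b/2), b)


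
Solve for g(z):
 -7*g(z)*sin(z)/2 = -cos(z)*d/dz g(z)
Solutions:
 g(z) = C1/cos(z)^(7/2)


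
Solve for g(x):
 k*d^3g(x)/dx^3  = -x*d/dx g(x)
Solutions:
 g(x) = C1 + Integral(C2*airyai(x*(-1/k)^(1/3)) + C3*airybi(x*(-1/k)^(1/3)), x)


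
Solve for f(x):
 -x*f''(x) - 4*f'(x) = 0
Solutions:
 f(x) = C1 + C2/x^3


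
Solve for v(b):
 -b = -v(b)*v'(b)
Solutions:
 v(b) = -sqrt(C1 + b^2)
 v(b) = sqrt(C1 + b^2)


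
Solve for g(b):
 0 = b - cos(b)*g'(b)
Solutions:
 g(b) = C1 + Integral(b/cos(b), b)


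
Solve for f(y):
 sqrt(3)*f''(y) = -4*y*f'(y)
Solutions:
 f(y) = C1 + C2*erf(sqrt(2)*3^(3/4)*y/3)


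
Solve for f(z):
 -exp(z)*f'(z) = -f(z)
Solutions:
 f(z) = C1*exp(-exp(-z))


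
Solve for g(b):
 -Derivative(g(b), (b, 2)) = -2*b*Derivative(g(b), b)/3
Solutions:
 g(b) = C1 + C2*erfi(sqrt(3)*b/3)


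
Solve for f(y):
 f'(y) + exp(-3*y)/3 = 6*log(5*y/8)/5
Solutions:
 f(y) = C1 + 6*y*log(y)/5 + 6*y*(-3*log(2) - 1 + log(5))/5 + exp(-3*y)/9


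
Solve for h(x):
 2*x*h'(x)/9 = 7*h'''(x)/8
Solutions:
 h(x) = C1 + Integral(C2*airyai(2*294^(1/3)*x/21) + C3*airybi(2*294^(1/3)*x/21), x)


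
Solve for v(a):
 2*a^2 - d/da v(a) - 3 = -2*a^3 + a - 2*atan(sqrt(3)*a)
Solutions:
 v(a) = C1 + a^4/2 + 2*a^3/3 - a^2/2 + 2*a*atan(sqrt(3)*a) - 3*a - sqrt(3)*log(3*a^2 + 1)/3


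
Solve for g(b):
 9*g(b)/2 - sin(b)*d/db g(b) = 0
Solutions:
 g(b) = C1*(cos(b) - 1)^(1/4)*(cos(b)^2 - 2*cos(b) + 1)/((cos(b) + 1)^(1/4)*(cos(b)^2 + 2*cos(b) + 1))


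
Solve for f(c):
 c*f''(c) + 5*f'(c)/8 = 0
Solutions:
 f(c) = C1 + C2*c^(3/8)


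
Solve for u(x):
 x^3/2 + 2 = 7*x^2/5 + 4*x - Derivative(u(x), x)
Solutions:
 u(x) = C1 - x^4/8 + 7*x^3/15 + 2*x^2 - 2*x


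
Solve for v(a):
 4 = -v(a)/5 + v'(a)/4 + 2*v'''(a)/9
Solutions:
 v(a) = C1*exp(-a*(-5*20^(1/3)*3^(2/3)/(24 + 11*sqrt(6))^(1/3) + 150^(1/3)*(24 + 11*sqrt(6))^(1/3))/40)*sin(3^(1/6)*a*(15*20^(1/3)/(24 + 11*sqrt(6))^(1/3) + 3^(2/3)*50^(1/3)*(24 + 11*sqrt(6))^(1/3))/40) + C2*exp(-a*(-5*20^(1/3)*3^(2/3)/(24 + 11*sqrt(6))^(1/3) + 150^(1/3)*(24 + 11*sqrt(6))^(1/3))/40)*cos(3^(1/6)*a*(15*20^(1/3)/(24 + 11*sqrt(6))^(1/3) + 3^(2/3)*50^(1/3)*(24 + 11*sqrt(6))^(1/3))/40) + C3*exp(a*(-5*20^(1/3)*3^(2/3)/(24 + 11*sqrt(6))^(1/3) + 150^(1/3)*(24 + 11*sqrt(6))^(1/3))/20) - 20


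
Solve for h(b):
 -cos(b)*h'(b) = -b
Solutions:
 h(b) = C1 + Integral(b/cos(b), b)


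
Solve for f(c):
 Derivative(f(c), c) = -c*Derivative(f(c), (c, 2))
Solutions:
 f(c) = C1 + C2*log(c)


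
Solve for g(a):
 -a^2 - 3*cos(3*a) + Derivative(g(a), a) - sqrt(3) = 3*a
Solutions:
 g(a) = C1 + a^3/3 + 3*a^2/2 + sqrt(3)*a + sin(3*a)


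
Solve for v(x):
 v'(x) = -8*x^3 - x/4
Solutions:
 v(x) = C1 - 2*x^4 - x^2/8


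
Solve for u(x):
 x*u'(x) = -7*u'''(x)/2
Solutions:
 u(x) = C1 + Integral(C2*airyai(-2^(1/3)*7^(2/3)*x/7) + C3*airybi(-2^(1/3)*7^(2/3)*x/7), x)


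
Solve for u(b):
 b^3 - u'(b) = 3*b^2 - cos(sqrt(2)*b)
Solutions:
 u(b) = C1 + b^4/4 - b^3 + sqrt(2)*sin(sqrt(2)*b)/2


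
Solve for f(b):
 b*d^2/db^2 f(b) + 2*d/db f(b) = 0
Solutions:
 f(b) = C1 + C2/b


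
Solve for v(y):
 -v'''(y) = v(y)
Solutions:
 v(y) = C3*exp(-y) + (C1*sin(sqrt(3)*y/2) + C2*cos(sqrt(3)*y/2))*exp(y/2)


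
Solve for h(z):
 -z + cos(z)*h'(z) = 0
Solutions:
 h(z) = C1 + Integral(z/cos(z), z)


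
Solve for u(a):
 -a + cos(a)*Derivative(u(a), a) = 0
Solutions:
 u(a) = C1 + Integral(a/cos(a), a)


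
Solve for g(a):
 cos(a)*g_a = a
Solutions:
 g(a) = C1 + Integral(a/cos(a), a)


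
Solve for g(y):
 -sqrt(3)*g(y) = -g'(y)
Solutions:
 g(y) = C1*exp(sqrt(3)*y)


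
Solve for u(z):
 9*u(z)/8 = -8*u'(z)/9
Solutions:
 u(z) = C1*exp(-81*z/64)


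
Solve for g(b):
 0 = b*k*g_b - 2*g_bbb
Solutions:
 g(b) = C1 + Integral(C2*airyai(2^(2/3)*b*k^(1/3)/2) + C3*airybi(2^(2/3)*b*k^(1/3)/2), b)


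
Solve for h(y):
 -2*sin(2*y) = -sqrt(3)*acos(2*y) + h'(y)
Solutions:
 h(y) = C1 + sqrt(3)*(y*acos(2*y) - sqrt(1 - 4*y^2)/2) + cos(2*y)


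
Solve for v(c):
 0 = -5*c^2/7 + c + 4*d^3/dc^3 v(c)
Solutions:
 v(c) = C1 + C2*c + C3*c^2 + c^5/336 - c^4/96


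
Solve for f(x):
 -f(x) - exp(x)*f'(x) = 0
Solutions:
 f(x) = C1*exp(exp(-x))


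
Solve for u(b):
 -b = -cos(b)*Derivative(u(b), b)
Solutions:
 u(b) = C1 + Integral(b/cos(b), b)


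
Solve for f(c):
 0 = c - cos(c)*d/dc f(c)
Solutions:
 f(c) = C1 + Integral(c/cos(c), c)


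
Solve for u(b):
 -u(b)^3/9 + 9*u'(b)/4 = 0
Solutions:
 u(b) = -9*sqrt(2)*sqrt(-1/(C1 + 4*b))/2
 u(b) = 9*sqrt(2)*sqrt(-1/(C1 + 4*b))/2


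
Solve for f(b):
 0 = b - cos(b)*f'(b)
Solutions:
 f(b) = C1 + Integral(b/cos(b), b)


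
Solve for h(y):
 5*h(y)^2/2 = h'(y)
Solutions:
 h(y) = -2/(C1 + 5*y)


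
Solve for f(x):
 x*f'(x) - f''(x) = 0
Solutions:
 f(x) = C1 + C2*erfi(sqrt(2)*x/2)


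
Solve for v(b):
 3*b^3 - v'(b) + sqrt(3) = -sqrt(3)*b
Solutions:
 v(b) = C1 + 3*b^4/4 + sqrt(3)*b^2/2 + sqrt(3)*b


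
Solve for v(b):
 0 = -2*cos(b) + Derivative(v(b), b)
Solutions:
 v(b) = C1 + 2*sin(b)


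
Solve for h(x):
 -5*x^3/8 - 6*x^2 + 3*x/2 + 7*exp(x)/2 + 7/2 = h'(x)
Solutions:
 h(x) = C1 - 5*x^4/32 - 2*x^3 + 3*x^2/4 + 7*x/2 + 7*exp(x)/2


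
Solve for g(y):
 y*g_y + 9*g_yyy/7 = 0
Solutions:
 g(y) = C1 + Integral(C2*airyai(-21^(1/3)*y/3) + C3*airybi(-21^(1/3)*y/3), y)


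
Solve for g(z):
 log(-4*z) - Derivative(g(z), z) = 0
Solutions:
 g(z) = C1 + z*log(-z) + z*(-1 + 2*log(2))


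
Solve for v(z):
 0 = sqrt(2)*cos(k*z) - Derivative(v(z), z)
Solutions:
 v(z) = C1 + sqrt(2)*sin(k*z)/k


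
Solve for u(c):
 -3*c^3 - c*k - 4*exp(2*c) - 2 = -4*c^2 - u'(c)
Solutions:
 u(c) = C1 + 3*c^4/4 - 4*c^3/3 + c^2*k/2 + 2*c + 2*exp(2*c)


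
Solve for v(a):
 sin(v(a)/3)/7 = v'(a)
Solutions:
 -a/7 + 3*log(cos(v(a)/3) - 1)/2 - 3*log(cos(v(a)/3) + 1)/2 = C1


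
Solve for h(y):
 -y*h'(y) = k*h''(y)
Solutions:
 h(y) = C1 + C2*sqrt(k)*erf(sqrt(2)*y*sqrt(1/k)/2)


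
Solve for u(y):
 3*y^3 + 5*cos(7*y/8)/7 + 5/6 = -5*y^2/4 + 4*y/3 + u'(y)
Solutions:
 u(y) = C1 + 3*y^4/4 + 5*y^3/12 - 2*y^2/3 + 5*y/6 + 40*sin(7*y/8)/49


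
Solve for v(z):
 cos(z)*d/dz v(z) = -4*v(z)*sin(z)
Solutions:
 v(z) = C1*cos(z)^4


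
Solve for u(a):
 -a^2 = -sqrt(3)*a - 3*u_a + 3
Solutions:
 u(a) = C1 + a^3/9 - sqrt(3)*a^2/6 + a


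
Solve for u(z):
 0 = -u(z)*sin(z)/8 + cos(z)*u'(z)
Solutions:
 u(z) = C1/cos(z)^(1/8)


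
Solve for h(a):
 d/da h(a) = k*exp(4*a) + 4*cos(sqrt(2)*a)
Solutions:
 h(a) = C1 + k*exp(4*a)/4 + 2*sqrt(2)*sin(sqrt(2)*a)


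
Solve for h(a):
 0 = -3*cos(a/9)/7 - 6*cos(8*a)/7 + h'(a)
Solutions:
 h(a) = C1 + 27*sin(a/9)/7 + 3*sin(8*a)/28


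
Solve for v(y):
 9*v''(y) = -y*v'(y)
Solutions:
 v(y) = C1 + C2*erf(sqrt(2)*y/6)


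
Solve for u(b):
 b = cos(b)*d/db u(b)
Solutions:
 u(b) = C1 + Integral(b/cos(b), b)


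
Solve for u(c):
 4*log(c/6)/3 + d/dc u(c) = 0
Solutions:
 u(c) = C1 - 4*c*log(c)/3 + 4*c/3 + 4*c*log(6)/3


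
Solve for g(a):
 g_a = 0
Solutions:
 g(a) = C1


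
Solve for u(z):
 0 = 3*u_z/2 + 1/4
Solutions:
 u(z) = C1 - z/6


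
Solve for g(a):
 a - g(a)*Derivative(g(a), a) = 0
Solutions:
 g(a) = -sqrt(C1 + a^2)
 g(a) = sqrt(C1 + a^2)


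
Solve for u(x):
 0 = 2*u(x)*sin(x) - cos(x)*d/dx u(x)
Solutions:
 u(x) = C1/cos(x)^2


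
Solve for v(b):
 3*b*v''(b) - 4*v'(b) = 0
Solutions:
 v(b) = C1 + C2*b^(7/3)


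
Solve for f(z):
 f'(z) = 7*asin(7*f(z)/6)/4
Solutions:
 Integral(1/asin(7*_y/6), (_y, f(z))) = C1 + 7*z/4


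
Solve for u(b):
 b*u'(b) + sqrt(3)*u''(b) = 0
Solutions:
 u(b) = C1 + C2*erf(sqrt(2)*3^(3/4)*b/6)


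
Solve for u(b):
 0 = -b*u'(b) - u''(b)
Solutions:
 u(b) = C1 + C2*erf(sqrt(2)*b/2)


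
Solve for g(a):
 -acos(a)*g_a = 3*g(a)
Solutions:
 g(a) = C1*exp(-3*Integral(1/acos(a), a))


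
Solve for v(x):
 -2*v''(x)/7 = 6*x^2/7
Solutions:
 v(x) = C1 + C2*x - x^4/4


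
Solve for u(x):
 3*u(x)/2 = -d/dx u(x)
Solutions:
 u(x) = C1*exp(-3*x/2)


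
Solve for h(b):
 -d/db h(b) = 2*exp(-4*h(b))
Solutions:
 h(b) = log(-I*(C1 - 8*b)^(1/4))
 h(b) = log(I*(C1 - 8*b)^(1/4))
 h(b) = log(-(C1 - 8*b)^(1/4))
 h(b) = log(C1 - 8*b)/4


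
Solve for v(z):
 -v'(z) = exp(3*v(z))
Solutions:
 v(z) = log((-3^(2/3) - 3*3^(1/6)*I)*(1/(C1 + z))^(1/3)/6)
 v(z) = log((-3^(2/3) + 3*3^(1/6)*I)*(1/(C1 + z))^(1/3)/6)
 v(z) = log(1/(C1 + 3*z))/3


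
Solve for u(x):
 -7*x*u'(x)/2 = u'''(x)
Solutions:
 u(x) = C1 + Integral(C2*airyai(-2^(2/3)*7^(1/3)*x/2) + C3*airybi(-2^(2/3)*7^(1/3)*x/2), x)


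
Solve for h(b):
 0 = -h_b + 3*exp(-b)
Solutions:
 h(b) = C1 - 3*exp(-b)


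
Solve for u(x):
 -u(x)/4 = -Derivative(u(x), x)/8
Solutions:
 u(x) = C1*exp(2*x)


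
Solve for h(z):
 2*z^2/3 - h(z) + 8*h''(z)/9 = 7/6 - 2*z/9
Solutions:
 h(z) = C1*exp(-3*sqrt(2)*z/4) + C2*exp(3*sqrt(2)*z/4) + 2*z^2/3 + 2*z/9 + 1/54


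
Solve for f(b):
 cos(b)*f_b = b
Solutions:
 f(b) = C1 + Integral(b/cos(b), b)


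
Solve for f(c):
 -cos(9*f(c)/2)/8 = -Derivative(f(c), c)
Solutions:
 -c/8 - log(sin(9*f(c)/2) - 1)/9 + log(sin(9*f(c)/2) + 1)/9 = C1


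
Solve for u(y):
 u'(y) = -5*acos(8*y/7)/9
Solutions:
 u(y) = C1 - 5*y*acos(8*y/7)/9 + 5*sqrt(49 - 64*y^2)/72


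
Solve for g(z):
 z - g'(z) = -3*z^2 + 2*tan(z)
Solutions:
 g(z) = C1 + z^3 + z^2/2 + 2*log(cos(z))


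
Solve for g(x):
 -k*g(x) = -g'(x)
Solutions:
 g(x) = C1*exp(k*x)


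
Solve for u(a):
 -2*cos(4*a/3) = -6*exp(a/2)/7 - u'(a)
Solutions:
 u(a) = C1 - 12*exp(a/2)/7 + 3*sin(4*a/3)/2


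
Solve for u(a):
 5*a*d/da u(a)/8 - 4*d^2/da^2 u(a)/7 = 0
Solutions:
 u(a) = C1 + C2*erfi(sqrt(35)*a/8)


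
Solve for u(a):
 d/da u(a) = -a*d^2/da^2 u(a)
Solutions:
 u(a) = C1 + C2*log(a)


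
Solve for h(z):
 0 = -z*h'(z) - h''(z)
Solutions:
 h(z) = C1 + C2*erf(sqrt(2)*z/2)


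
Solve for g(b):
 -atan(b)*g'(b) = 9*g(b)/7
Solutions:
 g(b) = C1*exp(-9*Integral(1/atan(b), b)/7)


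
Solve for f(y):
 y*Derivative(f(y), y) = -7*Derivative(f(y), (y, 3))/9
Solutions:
 f(y) = C1 + Integral(C2*airyai(-21^(2/3)*y/7) + C3*airybi(-21^(2/3)*y/7), y)


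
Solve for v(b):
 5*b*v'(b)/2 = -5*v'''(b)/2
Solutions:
 v(b) = C1 + Integral(C2*airyai(-b) + C3*airybi(-b), b)


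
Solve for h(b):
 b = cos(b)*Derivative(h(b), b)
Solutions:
 h(b) = C1 + Integral(b/cos(b), b)


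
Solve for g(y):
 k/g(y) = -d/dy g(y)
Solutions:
 g(y) = -sqrt(C1 - 2*k*y)
 g(y) = sqrt(C1 - 2*k*y)


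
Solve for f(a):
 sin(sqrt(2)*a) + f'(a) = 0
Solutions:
 f(a) = C1 + sqrt(2)*cos(sqrt(2)*a)/2


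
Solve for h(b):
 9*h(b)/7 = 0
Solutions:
 h(b) = 0


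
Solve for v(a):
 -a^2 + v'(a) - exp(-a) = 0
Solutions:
 v(a) = C1 + a^3/3 - exp(-a)


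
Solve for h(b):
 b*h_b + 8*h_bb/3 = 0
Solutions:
 h(b) = C1 + C2*erf(sqrt(3)*b/4)


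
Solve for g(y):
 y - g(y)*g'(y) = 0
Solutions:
 g(y) = -sqrt(C1 + y^2)
 g(y) = sqrt(C1 + y^2)


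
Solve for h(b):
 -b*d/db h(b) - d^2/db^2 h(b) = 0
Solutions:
 h(b) = C1 + C2*erf(sqrt(2)*b/2)


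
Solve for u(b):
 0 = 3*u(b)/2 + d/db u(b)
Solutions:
 u(b) = C1*exp(-3*b/2)


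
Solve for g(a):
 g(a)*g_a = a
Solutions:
 g(a) = -sqrt(C1 + a^2)
 g(a) = sqrt(C1 + a^2)


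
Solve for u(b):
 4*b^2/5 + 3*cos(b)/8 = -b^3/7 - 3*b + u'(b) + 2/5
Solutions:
 u(b) = C1 + b^4/28 + 4*b^3/15 + 3*b^2/2 - 2*b/5 + 3*sin(b)/8


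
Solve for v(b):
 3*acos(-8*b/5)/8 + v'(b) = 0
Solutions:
 v(b) = C1 - 3*b*acos(-8*b/5)/8 - 3*sqrt(25 - 64*b^2)/64


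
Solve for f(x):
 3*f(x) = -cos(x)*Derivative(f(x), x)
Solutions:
 f(x) = C1*(sin(x) - 1)^(3/2)/(sin(x) + 1)^(3/2)


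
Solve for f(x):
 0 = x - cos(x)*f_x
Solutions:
 f(x) = C1 + Integral(x/cos(x), x)


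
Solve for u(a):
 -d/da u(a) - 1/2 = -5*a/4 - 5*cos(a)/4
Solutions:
 u(a) = C1 + 5*a^2/8 - a/2 + 5*sin(a)/4


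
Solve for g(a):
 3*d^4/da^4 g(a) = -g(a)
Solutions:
 g(a) = (C1*sin(sqrt(2)*3^(3/4)*a/6) + C2*cos(sqrt(2)*3^(3/4)*a/6))*exp(-sqrt(2)*3^(3/4)*a/6) + (C3*sin(sqrt(2)*3^(3/4)*a/6) + C4*cos(sqrt(2)*3^(3/4)*a/6))*exp(sqrt(2)*3^(3/4)*a/6)


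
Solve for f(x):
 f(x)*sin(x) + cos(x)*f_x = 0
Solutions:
 f(x) = C1*cos(x)


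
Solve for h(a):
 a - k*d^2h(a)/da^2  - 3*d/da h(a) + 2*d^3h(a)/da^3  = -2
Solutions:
 h(a) = C1 + C2*exp(a*(k - sqrt(k^2 + 24))/4) + C3*exp(a*(k + sqrt(k^2 + 24))/4) + a^2/6 - a*k/9 + 2*a/3


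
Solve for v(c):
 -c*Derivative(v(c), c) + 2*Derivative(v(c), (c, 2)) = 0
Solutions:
 v(c) = C1 + C2*erfi(c/2)


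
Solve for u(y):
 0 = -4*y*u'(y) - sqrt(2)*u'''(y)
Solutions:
 u(y) = C1 + Integral(C2*airyai(-sqrt(2)*y) + C3*airybi(-sqrt(2)*y), y)


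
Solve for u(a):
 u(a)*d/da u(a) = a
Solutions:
 u(a) = -sqrt(C1 + a^2)
 u(a) = sqrt(C1 + a^2)


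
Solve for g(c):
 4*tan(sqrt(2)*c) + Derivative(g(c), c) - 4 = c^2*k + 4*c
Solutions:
 g(c) = C1 + c^3*k/3 + 2*c^2 + 4*c + 2*sqrt(2)*log(cos(sqrt(2)*c))


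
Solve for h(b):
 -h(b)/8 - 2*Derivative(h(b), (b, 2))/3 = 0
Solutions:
 h(b) = C1*sin(sqrt(3)*b/4) + C2*cos(sqrt(3)*b/4)


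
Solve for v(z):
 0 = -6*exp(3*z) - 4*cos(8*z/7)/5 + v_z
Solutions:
 v(z) = C1 + 2*exp(3*z) + 7*sin(8*z/7)/10


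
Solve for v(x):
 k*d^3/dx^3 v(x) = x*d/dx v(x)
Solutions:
 v(x) = C1 + Integral(C2*airyai(x*(1/k)^(1/3)) + C3*airybi(x*(1/k)^(1/3)), x)


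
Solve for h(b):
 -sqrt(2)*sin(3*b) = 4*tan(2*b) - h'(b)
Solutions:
 h(b) = C1 - 2*log(cos(2*b)) - sqrt(2)*cos(3*b)/3


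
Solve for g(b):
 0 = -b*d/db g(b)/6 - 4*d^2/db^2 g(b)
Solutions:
 g(b) = C1 + C2*erf(sqrt(3)*b/12)


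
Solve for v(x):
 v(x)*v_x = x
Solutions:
 v(x) = -sqrt(C1 + x^2)
 v(x) = sqrt(C1 + x^2)


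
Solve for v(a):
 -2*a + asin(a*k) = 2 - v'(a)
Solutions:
 v(a) = C1 + a^2 + 2*a - Piecewise((a*asin(a*k) + sqrt(-a^2*k^2 + 1)/k, Ne(k, 0)), (0, True))


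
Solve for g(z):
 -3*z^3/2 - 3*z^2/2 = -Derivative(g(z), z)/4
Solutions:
 g(z) = C1 + 3*z^4/2 + 2*z^3


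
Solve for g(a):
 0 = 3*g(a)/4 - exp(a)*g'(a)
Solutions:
 g(a) = C1*exp(-3*exp(-a)/4)


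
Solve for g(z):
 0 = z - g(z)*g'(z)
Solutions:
 g(z) = -sqrt(C1 + z^2)
 g(z) = sqrt(C1 + z^2)


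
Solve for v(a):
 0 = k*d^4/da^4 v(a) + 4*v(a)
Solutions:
 v(a) = C1*exp(-sqrt(2)*a*(-1/k)^(1/4)) + C2*exp(sqrt(2)*a*(-1/k)^(1/4)) + C3*exp(-sqrt(2)*I*a*(-1/k)^(1/4)) + C4*exp(sqrt(2)*I*a*(-1/k)^(1/4))


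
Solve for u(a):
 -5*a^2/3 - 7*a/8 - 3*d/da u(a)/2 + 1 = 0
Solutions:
 u(a) = C1 - 10*a^3/27 - 7*a^2/24 + 2*a/3


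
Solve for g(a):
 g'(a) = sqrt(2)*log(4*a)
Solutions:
 g(a) = C1 + sqrt(2)*a*log(a) - sqrt(2)*a + 2*sqrt(2)*a*log(2)


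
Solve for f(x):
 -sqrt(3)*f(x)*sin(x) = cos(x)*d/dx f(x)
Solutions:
 f(x) = C1*cos(x)^(sqrt(3))


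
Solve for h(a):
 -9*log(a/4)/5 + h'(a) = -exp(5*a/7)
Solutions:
 h(a) = C1 + 9*a*log(a)/5 + 9*a*(-2*log(2) - 1)/5 - 7*exp(5*a/7)/5


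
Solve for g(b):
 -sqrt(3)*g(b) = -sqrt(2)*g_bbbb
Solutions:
 g(b) = C1*exp(-2^(7/8)*3^(1/8)*b/2) + C2*exp(2^(7/8)*3^(1/8)*b/2) + C3*sin(2^(7/8)*3^(1/8)*b/2) + C4*cos(2^(7/8)*3^(1/8)*b/2)


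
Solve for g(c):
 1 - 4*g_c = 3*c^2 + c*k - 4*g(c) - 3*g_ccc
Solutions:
 g(c) = C1*exp(2^(1/3)*c*(2*2^(1/3)/(sqrt(65) + 9)^(1/3) + (sqrt(65) + 9)^(1/3))/6)*sin(2^(1/3)*sqrt(3)*c*(-(sqrt(65) + 9)^(1/3) + 2*2^(1/3)/(sqrt(65) + 9)^(1/3))/6) + C2*exp(2^(1/3)*c*(2*2^(1/3)/(sqrt(65) + 9)^(1/3) + (sqrt(65) + 9)^(1/3))/6)*cos(2^(1/3)*sqrt(3)*c*(-(sqrt(65) + 9)^(1/3) + 2*2^(1/3)/(sqrt(65) + 9)^(1/3))/6) + C3*exp(-2^(1/3)*c*(2*2^(1/3)/(sqrt(65) + 9)^(1/3) + (sqrt(65) + 9)^(1/3))/3) + 3*c^2/4 + c*k/4 + 3*c/2 + k/4 + 5/4


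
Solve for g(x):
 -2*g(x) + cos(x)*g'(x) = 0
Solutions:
 g(x) = C1*(sin(x) + 1)/(sin(x) - 1)


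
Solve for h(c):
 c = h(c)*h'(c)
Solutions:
 h(c) = -sqrt(C1 + c^2)
 h(c) = sqrt(C1 + c^2)


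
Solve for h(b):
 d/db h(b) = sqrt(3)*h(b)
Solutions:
 h(b) = C1*exp(sqrt(3)*b)


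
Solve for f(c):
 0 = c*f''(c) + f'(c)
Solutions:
 f(c) = C1 + C2*log(c)


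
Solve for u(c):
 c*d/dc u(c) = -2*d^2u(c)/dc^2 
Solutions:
 u(c) = C1 + C2*erf(c/2)


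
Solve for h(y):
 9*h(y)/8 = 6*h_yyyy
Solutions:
 h(y) = C1*exp(-3^(1/4)*y/2) + C2*exp(3^(1/4)*y/2) + C3*sin(3^(1/4)*y/2) + C4*cos(3^(1/4)*y/2)


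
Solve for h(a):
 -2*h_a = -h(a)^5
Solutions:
 h(a) = -(-1/(C1 + 2*a))^(1/4)
 h(a) = (-1/(C1 + 2*a))^(1/4)
 h(a) = -I*(-1/(C1 + 2*a))^(1/4)
 h(a) = I*(-1/(C1 + 2*a))^(1/4)


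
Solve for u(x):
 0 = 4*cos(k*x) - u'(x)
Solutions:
 u(x) = C1 + 4*sin(k*x)/k


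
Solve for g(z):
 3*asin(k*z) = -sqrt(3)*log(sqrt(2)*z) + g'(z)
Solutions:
 g(z) = C1 + sqrt(3)*z*(log(z) - 1) + sqrt(3)*z*log(2)/2 + 3*Piecewise((z*asin(k*z) + sqrt(-k^2*z^2 + 1)/k, Ne(k, 0)), (0, True))


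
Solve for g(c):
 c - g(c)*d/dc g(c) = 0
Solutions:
 g(c) = -sqrt(C1 + c^2)
 g(c) = sqrt(C1 + c^2)


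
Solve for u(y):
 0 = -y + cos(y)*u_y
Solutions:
 u(y) = C1 + Integral(y/cos(y), y)


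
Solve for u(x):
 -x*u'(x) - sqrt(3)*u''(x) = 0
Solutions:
 u(x) = C1 + C2*erf(sqrt(2)*3^(3/4)*x/6)


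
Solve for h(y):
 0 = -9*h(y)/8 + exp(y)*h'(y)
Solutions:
 h(y) = C1*exp(-9*exp(-y)/8)


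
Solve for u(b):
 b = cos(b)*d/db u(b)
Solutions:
 u(b) = C1 + Integral(b/cos(b), b)


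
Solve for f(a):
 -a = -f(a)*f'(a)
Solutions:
 f(a) = -sqrt(C1 + a^2)
 f(a) = sqrt(C1 + a^2)


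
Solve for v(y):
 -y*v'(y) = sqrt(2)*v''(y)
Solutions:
 v(y) = C1 + C2*erf(2^(1/4)*y/2)


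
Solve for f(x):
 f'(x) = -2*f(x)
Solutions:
 f(x) = C1*exp(-2*x)


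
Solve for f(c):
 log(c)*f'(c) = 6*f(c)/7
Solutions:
 f(c) = C1*exp(6*li(c)/7)


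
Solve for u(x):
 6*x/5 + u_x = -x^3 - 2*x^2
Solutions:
 u(x) = C1 - x^4/4 - 2*x^3/3 - 3*x^2/5


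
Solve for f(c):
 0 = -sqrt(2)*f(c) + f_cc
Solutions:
 f(c) = C1*exp(-2^(1/4)*c) + C2*exp(2^(1/4)*c)


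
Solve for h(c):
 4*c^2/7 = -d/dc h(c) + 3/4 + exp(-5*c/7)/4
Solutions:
 h(c) = C1 - 4*c^3/21 + 3*c/4 - 7*exp(-5*c/7)/20


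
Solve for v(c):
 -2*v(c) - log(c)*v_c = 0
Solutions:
 v(c) = C1*exp(-2*li(c))


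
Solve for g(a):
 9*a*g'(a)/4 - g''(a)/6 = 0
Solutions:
 g(a) = C1 + C2*erfi(3*sqrt(3)*a/2)


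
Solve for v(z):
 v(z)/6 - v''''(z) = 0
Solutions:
 v(z) = C1*exp(-6^(3/4)*z/6) + C2*exp(6^(3/4)*z/6) + C3*sin(6^(3/4)*z/6) + C4*cos(6^(3/4)*z/6)


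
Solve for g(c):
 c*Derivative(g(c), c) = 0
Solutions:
 g(c) = C1


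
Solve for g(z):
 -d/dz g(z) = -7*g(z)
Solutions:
 g(z) = C1*exp(7*z)


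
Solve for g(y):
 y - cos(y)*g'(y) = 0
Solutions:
 g(y) = C1 + Integral(y/cos(y), y)


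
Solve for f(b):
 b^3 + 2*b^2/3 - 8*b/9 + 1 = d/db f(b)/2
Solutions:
 f(b) = C1 + b^4/2 + 4*b^3/9 - 8*b^2/9 + 2*b


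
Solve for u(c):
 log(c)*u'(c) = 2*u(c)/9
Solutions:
 u(c) = C1*exp(2*li(c)/9)


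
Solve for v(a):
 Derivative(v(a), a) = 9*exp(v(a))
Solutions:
 v(a) = log(-1/(C1 + 9*a))


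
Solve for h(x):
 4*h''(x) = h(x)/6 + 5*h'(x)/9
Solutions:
 h(x) = C1*exp(x*(5 - sqrt(241))/72) + C2*exp(x*(5 + sqrt(241))/72)


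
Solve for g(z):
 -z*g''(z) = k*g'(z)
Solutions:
 g(z) = C1 + z^(1 - re(k))*(C2*sin(log(z)*Abs(im(k))) + C3*cos(log(z)*im(k)))


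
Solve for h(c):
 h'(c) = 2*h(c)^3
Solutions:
 h(c) = -sqrt(2)*sqrt(-1/(C1 + 2*c))/2
 h(c) = sqrt(2)*sqrt(-1/(C1 + 2*c))/2


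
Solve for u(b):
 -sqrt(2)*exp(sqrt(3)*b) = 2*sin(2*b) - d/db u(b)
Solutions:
 u(b) = C1 + sqrt(6)*exp(sqrt(3)*b)/3 - cos(2*b)


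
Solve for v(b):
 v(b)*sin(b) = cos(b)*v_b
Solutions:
 v(b) = C1/cos(b)


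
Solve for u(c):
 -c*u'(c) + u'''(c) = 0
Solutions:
 u(c) = C1 + Integral(C2*airyai(c) + C3*airybi(c), c)


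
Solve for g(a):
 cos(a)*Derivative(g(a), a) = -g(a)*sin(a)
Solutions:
 g(a) = C1*cos(a)


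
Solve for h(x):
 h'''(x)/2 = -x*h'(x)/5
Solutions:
 h(x) = C1 + Integral(C2*airyai(-2^(1/3)*5^(2/3)*x/5) + C3*airybi(-2^(1/3)*5^(2/3)*x/5), x)


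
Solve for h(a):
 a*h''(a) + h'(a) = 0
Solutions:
 h(a) = C1 + C2*log(a)


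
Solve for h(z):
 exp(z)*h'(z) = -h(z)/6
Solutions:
 h(z) = C1*exp(exp(-z)/6)


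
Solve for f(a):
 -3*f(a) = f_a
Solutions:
 f(a) = C1*exp(-3*a)


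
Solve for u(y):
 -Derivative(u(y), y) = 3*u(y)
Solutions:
 u(y) = C1*exp(-3*y)


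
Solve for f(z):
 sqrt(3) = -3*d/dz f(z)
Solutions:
 f(z) = C1 - sqrt(3)*z/3


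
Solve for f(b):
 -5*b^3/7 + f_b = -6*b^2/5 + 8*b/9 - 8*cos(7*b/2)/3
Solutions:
 f(b) = C1 + 5*b^4/28 - 2*b^3/5 + 4*b^2/9 - 16*sin(7*b/2)/21


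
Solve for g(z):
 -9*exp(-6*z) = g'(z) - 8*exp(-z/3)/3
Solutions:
 g(z) = C1 + 3*exp(-6*z)/2 - 8*exp(-z/3)


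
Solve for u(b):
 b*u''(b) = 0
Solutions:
 u(b) = C1 + C2*b


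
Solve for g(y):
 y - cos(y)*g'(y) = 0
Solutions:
 g(y) = C1 + Integral(y/cos(y), y)


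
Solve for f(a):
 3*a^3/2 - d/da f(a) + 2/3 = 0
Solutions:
 f(a) = C1 + 3*a^4/8 + 2*a/3


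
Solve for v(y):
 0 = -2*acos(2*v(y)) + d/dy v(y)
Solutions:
 Integral(1/acos(2*_y), (_y, v(y))) = C1 + 2*y


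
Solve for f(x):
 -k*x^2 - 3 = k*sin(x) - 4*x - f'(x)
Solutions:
 f(x) = C1 + k*x^3/3 - k*cos(x) - 2*x^2 + 3*x


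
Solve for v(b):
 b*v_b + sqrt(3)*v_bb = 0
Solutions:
 v(b) = C1 + C2*erf(sqrt(2)*3^(3/4)*b/6)


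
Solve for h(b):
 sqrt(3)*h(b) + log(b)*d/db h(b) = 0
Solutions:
 h(b) = C1*exp(-sqrt(3)*li(b))


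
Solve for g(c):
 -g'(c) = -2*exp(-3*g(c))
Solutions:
 g(c) = log(C1 + 6*c)/3
 g(c) = log((-3^(1/3) - 3^(5/6)*I)*(C1 + 2*c)^(1/3)/2)
 g(c) = log((-3^(1/3) + 3^(5/6)*I)*(C1 + 2*c)^(1/3)/2)


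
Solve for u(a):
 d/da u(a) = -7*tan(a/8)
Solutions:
 u(a) = C1 + 56*log(cos(a/8))


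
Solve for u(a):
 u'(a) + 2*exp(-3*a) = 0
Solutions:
 u(a) = C1 + 2*exp(-3*a)/3


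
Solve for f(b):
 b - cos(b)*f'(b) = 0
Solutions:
 f(b) = C1 + Integral(b/cos(b), b)


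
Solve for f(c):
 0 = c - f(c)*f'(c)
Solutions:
 f(c) = -sqrt(C1 + c^2)
 f(c) = sqrt(C1 + c^2)


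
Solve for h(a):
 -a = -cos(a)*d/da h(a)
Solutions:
 h(a) = C1 + Integral(a/cos(a), a)


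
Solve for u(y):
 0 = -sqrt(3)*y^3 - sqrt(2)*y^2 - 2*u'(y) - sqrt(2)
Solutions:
 u(y) = C1 - sqrt(3)*y^4/8 - sqrt(2)*y^3/6 - sqrt(2)*y/2


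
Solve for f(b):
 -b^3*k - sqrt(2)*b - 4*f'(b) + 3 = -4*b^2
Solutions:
 f(b) = C1 - b^4*k/16 + b^3/3 - sqrt(2)*b^2/8 + 3*b/4


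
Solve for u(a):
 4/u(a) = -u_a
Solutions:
 u(a) = -sqrt(C1 - 8*a)
 u(a) = sqrt(C1 - 8*a)


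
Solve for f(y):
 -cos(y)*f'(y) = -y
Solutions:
 f(y) = C1 + Integral(y/cos(y), y)


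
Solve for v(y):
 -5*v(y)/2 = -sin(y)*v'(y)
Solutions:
 v(y) = C1*(cos(y) - 1)^(5/4)/(cos(y) + 1)^(5/4)


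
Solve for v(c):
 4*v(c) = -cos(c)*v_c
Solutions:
 v(c) = C1*(sin(c)^2 - 2*sin(c) + 1)/(sin(c)^2 + 2*sin(c) + 1)


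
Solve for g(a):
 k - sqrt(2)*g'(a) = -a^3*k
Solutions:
 g(a) = C1 + sqrt(2)*a^4*k/8 + sqrt(2)*a*k/2


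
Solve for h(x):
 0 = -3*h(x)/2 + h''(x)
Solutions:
 h(x) = C1*exp(-sqrt(6)*x/2) + C2*exp(sqrt(6)*x/2)


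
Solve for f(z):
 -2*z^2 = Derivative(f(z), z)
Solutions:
 f(z) = C1 - 2*z^3/3


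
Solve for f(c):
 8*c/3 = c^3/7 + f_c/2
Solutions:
 f(c) = C1 - c^4/14 + 8*c^2/3


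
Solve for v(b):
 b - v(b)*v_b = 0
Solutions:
 v(b) = -sqrt(C1 + b^2)
 v(b) = sqrt(C1 + b^2)


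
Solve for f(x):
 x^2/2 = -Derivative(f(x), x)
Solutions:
 f(x) = C1 - x^3/6


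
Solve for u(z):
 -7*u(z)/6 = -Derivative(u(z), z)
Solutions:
 u(z) = C1*exp(7*z/6)


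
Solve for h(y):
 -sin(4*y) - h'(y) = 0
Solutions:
 h(y) = C1 + cos(4*y)/4


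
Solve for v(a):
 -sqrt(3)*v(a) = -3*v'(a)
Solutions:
 v(a) = C1*exp(sqrt(3)*a/3)


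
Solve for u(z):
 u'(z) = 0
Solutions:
 u(z) = C1


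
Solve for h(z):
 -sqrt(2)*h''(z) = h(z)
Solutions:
 h(z) = C1*sin(2^(3/4)*z/2) + C2*cos(2^(3/4)*z/2)


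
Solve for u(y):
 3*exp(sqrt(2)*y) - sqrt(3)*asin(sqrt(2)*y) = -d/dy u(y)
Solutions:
 u(y) = C1 + sqrt(3)*(y*asin(sqrt(2)*y) + sqrt(2)*sqrt(1 - 2*y^2)/2) - 3*sqrt(2)*exp(sqrt(2)*y)/2


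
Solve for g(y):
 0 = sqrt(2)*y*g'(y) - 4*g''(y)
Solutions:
 g(y) = C1 + C2*erfi(2^(3/4)*y/4)


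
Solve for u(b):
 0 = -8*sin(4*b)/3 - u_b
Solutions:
 u(b) = C1 + 2*cos(4*b)/3


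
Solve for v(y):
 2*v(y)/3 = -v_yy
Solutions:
 v(y) = C1*sin(sqrt(6)*y/3) + C2*cos(sqrt(6)*y/3)


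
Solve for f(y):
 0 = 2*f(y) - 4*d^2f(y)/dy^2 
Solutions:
 f(y) = C1*exp(-sqrt(2)*y/2) + C2*exp(sqrt(2)*y/2)


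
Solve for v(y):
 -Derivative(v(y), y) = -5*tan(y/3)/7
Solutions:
 v(y) = C1 - 15*log(cos(y/3))/7


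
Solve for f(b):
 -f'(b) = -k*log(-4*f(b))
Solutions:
 Integral(1/(log(-_y) + 2*log(2)), (_y, f(b))) = C1 + b*k


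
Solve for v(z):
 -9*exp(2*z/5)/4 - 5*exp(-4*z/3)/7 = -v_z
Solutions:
 v(z) = C1 + 45*exp(2*z/5)/8 - 15*exp(-4*z/3)/28


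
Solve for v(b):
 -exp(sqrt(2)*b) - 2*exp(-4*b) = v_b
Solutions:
 v(b) = C1 - sqrt(2)*exp(sqrt(2)*b)/2 + exp(-4*b)/2


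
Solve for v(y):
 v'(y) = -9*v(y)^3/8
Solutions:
 v(y) = -2*sqrt(-1/(C1 - 9*y))
 v(y) = 2*sqrt(-1/(C1 - 9*y))


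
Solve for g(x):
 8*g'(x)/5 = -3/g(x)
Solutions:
 g(x) = -sqrt(C1 - 15*x)/2
 g(x) = sqrt(C1 - 15*x)/2


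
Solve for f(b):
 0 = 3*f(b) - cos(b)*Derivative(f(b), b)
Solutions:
 f(b) = C1*(sin(b) + 1)^(3/2)/(sin(b) - 1)^(3/2)


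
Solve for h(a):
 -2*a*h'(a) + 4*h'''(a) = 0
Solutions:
 h(a) = C1 + Integral(C2*airyai(2^(2/3)*a/2) + C3*airybi(2^(2/3)*a/2), a)


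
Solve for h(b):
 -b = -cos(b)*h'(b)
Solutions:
 h(b) = C1 + Integral(b/cos(b), b)


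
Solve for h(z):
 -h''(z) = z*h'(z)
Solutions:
 h(z) = C1 + C2*erf(sqrt(2)*z/2)


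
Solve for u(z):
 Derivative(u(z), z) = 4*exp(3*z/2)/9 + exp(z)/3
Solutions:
 u(z) = C1 + 8*exp(3*z/2)/27 + exp(z)/3


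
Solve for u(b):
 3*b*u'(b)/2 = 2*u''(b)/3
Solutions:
 u(b) = C1 + C2*erfi(3*sqrt(2)*b/4)


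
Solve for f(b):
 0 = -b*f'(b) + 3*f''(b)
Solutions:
 f(b) = C1 + C2*erfi(sqrt(6)*b/6)


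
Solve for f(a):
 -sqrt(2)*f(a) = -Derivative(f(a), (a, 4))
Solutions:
 f(a) = C1*exp(-2^(1/8)*a) + C2*exp(2^(1/8)*a) + C3*sin(2^(1/8)*a) + C4*cos(2^(1/8)*a)


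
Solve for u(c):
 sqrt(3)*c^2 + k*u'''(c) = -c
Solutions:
 u(c) = C1 + C2*c + C3*c^2 - sqrt(3)*c^5/(60*k) - c^4/(24*k)


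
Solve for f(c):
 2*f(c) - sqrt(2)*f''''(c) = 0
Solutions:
 f(c) = C1*exp(-2^(1/8)*c) + C2*exp(2^(1/8)*c) + C3*sin(2^(1/8)*c) + C4*cos(2^(1/8)*c)


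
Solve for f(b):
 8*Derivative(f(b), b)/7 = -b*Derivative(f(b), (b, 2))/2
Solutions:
 f(b) = C1 + C2/b^(9/7)


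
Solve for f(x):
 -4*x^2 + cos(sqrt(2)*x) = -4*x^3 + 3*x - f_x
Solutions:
 f(x) = C1 - x^4 + 4*x^3/3 + 3*x^2/2 - sqrt(2)*sin(sqrt(2)*x)/2


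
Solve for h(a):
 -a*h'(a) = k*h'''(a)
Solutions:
 h(a) = C1 + Integral(C2*airyai(a*(-1/k)^(1/3)) + C3*airybi(a*(-1/k)^(1/3)), a)


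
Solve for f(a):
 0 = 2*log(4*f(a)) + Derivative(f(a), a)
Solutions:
 Integral(1/(log(_y) + 2*log(2)), (_y, f(a)))/2 = C1 - a


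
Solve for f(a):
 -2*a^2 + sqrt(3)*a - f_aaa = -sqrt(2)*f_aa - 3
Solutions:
 f(a) = C1 + C2*a + C3*exp(sqrt(2)*a) + sqrt(2)*a^4/12 + a^3*(4 - sqrt(6))/12 + a^2*(-sqrt(3) - sqrt(2))/4


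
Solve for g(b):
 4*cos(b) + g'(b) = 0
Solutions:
 g(b) = C1 - 4*sin(b)


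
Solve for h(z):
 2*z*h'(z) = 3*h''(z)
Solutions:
 h(z) = C1 + C2*erfi(sqrt(3)*z/3)


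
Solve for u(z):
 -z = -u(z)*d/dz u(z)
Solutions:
 u(z) = -sqrt(C1 + z^2)
 u(z) = sqrt(C1 + z^2)


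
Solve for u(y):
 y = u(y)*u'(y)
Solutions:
 u(y) = -sqrt(C1 + y^2)
 u(y) = sqrt(C1 + y^2)


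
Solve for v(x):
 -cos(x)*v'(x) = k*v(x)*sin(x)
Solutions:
 v(x) = C1*exp(k*log(cos(x)))


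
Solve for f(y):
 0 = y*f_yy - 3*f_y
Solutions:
 f(y) = C1 + C2*y^4


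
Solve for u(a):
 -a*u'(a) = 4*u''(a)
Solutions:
 u(a) = C1 + C2*erf(sqrt(2)*a/4)


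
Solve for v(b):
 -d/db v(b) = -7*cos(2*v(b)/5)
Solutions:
 -7*b - 5*log(sin(2*v(b)/5) - 1)/4 + 5*log(sin(2*v(b)/5) + 1)/4 = C1


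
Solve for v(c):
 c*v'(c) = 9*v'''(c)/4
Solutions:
 v(c) = C1 + Integral(C2*airyai(2^(2/3)*3^(1/3)*c/3) + C3*airybi(2^(2/3)*3^(1/3)*c/3), c)


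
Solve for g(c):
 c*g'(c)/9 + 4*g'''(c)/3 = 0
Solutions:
 g(c) = C1 + Integral(C2*airyai(-18^(1/3)*c/6) + C3*airybi(-18^(1/3)*c/6), c)


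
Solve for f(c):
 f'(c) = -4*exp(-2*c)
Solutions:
 f(c) = C1 + 2*exp(-2*c)


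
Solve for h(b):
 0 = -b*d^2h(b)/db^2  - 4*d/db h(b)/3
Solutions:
 h(b) = C1 + C2/b^(1/3)


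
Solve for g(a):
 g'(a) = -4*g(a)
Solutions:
 g(a) = C1*exp(-4*a)


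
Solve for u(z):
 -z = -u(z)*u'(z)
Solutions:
 u(z) = -sqrt(C1 + z^2)
 u(z) = sqrt(C1 + z^2)


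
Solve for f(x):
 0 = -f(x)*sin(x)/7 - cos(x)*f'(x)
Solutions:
 f(x) = C1*cos(x)^(1/7)


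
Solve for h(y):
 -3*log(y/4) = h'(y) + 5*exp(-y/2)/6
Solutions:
 h(y) = C1 - 3*y*log(y) + 3*y*(1 + 2*log(2)) + 5*exp(-y/2)/3


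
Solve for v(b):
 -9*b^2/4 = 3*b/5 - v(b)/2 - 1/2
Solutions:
 v(b) = 9*b^2/2 + 6*b/5 - 1


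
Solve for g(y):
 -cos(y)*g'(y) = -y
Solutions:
 g(y) = C1 + Integral(y/cos(y), y)


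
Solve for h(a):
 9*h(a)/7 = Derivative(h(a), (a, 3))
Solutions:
 h(a) = C3*exp(21^(2/3)*a/7) + (C1*sin(3*3^(1/6)*7^(2/3)*a/14) + C2*cos(3*3^(1/6)*7^(2/3)*a/14))*exp(-21^(2/3)*a/14)


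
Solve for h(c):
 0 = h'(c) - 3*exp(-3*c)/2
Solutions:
 h(c) = C1 - exp(-3*c)/2


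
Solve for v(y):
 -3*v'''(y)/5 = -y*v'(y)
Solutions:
 v(y) = C1 + Integral(C2*airyai(3^(2/3)*5^(1/3)*y/3) + C3*airybi(3^(2/3)*5^(1/3)*y/3), y)


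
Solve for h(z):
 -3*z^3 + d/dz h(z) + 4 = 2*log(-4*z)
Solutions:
 h(z) = C1 + 3*z^4/4 + 2*z*log(-z) + 2*z*(-3 + 2*log(2))


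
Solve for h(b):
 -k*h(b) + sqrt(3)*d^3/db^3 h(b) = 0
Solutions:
 h(b) = C1*exp(3^(5/6)*b*k^(1/3)/3) + C2*exp(b*k^(1/3)*(-3^(5/6) + 3*3^(1/3)*I)/6) + C3*exp(-b*k^(1/3)*(3^(5/6) + 3*3^(1/3)*I)/6)


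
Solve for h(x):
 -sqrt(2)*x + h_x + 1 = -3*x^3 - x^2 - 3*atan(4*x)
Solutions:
 h(x) = C1 - 3*x^4/4 - x^3/3 + sqrt(2)*x^2/2 - 3*x*atan(4*x) - x + 3*log(16*x^2 + 1)/8


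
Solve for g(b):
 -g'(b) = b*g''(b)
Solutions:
 g(b) = C1 + C2*log(b)


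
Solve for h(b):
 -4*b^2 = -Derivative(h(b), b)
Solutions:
 h(b) = C1 + 4*b^3/3


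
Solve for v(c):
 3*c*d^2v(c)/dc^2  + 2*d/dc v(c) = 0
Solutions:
 v(c) = C1 + C2*c^(1/3)


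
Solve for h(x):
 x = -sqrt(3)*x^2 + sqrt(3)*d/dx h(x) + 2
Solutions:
 h(x) = C1 + x^3/3 + sqrt(3)*x^2/6 - 2*sqrt(3)*x/3


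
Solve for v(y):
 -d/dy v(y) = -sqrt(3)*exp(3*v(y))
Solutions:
 v(y) = log(-1/(C1 + 3*sqrt(3)*y))/3
 v(y) = log((-1/(C1 + sqrt(3)*y))^(1/3)*(-3^(2/3) - 3*3^(1/6)*I)/6)
 v(y) = log((-1/(C1 + sqrt(3)*y))^(1/3)*(-3^(2/3) + 3*3^(1/6)*I)/6)


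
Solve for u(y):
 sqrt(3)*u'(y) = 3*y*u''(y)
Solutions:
 u(y) = C1 + C2*y^(sqrt(3)/3 + 1)


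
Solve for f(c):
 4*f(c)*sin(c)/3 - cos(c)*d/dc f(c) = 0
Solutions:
 f(c) = C1/cos(c)^(4/3)


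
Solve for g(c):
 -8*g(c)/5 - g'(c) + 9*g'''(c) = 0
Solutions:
 g(c) = C1*exp(-c*(5*45^(1/3)/(sqrt(11589) + 108)^(1/3) + 75^(1/3)*(sqrt(11589) + 108)^(1/3))/90)*sin(3^(1/6)*5^(1/3)*c*(-3^(2/3)*5^(1/3)*(sqrt(11589) + 108)^(1/3) + 15/(sqrt(11589) + 108)^(1/3))/90) + C2*exp(-c*(5*45^(1/3)/(sqrt(11589) + 108)^(1/3) + 75^(1/3)*(sqrt(11589) + 108)^(1/3))/90)*cos(3^(1/6)*5^(1/3)*c*(-3^(2/3)*5^(1/3)*(sqrt(11589) + 108)^(1/3) + 15/(sqrt(11589) + 108)^(1/3))/90) + C3*exp(c*(5*45^(1/3)/(sqrt(11589) + 108)^(1/3) + 75^(1/3)*(sqrt(11589) + 108)^(1/3))/45)


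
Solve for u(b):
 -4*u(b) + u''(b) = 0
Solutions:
 u(b) = C1*exp(-2*b) + C2*exp(2*b)


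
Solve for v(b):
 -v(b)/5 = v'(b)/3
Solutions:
 v(b) = C1*exp(-3*b/5)


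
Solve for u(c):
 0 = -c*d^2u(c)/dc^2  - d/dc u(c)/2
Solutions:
 u(c) = C1 + C2*sqrt(c)


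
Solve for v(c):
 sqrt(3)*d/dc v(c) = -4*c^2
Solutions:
 v(c) = C1 - 4*sqrt(3)*c^3/9


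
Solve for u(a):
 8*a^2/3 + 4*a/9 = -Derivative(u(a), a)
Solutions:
 u(a) = C1 - 8*a^3/9 - 2*a^2/9


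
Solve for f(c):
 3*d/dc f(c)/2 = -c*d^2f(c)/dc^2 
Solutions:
 f(c) = C1 + C2/sqrt(c)


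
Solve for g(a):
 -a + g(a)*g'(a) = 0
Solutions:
 g(a) = -sqrt(C1 + a^2)
 g(a) = sqrt(C1 + a^2)
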